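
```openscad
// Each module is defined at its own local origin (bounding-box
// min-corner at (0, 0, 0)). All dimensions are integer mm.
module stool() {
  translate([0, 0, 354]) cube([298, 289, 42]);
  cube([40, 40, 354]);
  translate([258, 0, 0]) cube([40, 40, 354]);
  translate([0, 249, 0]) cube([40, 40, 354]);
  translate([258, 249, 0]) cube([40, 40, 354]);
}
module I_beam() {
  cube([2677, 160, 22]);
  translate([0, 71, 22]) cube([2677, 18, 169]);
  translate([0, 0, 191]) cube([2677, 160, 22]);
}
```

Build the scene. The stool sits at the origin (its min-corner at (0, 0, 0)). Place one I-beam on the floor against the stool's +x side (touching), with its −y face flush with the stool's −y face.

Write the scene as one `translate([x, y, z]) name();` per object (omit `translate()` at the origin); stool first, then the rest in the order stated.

stool();
translate([298, 0, 0]) I_beam();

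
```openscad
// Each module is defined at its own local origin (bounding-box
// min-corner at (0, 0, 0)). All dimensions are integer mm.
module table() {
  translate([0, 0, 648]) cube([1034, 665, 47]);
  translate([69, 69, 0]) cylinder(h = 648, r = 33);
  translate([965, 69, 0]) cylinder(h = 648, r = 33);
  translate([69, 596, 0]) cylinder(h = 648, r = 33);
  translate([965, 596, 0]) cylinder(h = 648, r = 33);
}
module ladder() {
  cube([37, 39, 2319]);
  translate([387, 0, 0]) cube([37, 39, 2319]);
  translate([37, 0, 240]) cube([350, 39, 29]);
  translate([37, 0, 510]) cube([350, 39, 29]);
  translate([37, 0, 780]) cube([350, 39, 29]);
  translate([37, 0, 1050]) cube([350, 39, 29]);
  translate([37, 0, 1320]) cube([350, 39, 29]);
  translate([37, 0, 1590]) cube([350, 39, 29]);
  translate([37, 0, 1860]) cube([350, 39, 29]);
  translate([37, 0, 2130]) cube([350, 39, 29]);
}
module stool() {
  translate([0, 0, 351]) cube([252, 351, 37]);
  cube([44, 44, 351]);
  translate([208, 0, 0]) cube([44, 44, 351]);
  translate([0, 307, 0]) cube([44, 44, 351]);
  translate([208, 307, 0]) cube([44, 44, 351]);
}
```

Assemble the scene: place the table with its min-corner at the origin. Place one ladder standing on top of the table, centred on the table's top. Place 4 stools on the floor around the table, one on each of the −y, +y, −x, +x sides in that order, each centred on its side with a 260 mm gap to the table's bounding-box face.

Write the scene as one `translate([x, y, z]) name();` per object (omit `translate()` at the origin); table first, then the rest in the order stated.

table();
translate([305, 313, 695]) ladder();
translate([391, -611, 0]) stool();
translate([391, 925, 0]) stool();
translate([-512, 157, 0]) stool();
translate([1294, 157, 0]) stool();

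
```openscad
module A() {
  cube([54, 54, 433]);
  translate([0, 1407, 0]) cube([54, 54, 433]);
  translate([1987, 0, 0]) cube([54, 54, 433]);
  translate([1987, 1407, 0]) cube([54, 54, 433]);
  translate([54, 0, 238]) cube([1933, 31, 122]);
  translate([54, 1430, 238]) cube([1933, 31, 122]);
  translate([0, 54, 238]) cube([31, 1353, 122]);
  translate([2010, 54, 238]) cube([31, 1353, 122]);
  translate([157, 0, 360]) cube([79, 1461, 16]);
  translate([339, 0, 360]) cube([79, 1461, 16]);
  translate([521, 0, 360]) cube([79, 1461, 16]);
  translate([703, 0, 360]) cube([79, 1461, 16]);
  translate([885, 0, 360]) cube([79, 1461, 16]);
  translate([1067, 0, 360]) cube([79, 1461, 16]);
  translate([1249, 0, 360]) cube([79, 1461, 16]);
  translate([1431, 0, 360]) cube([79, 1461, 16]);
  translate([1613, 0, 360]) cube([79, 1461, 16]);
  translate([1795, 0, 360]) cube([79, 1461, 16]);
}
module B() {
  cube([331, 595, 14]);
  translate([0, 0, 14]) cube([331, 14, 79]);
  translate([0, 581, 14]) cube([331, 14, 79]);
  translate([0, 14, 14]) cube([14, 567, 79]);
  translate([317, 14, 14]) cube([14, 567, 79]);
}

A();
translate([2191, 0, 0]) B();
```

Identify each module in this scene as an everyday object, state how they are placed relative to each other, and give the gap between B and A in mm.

A is a bed frame. B is an open box. The open box is on the floor beside the bed frame on its +x side. The gap between the open box and the bed frame is 150 mm.

The open box's nearest face is 150 mm from the bed frame's +x face.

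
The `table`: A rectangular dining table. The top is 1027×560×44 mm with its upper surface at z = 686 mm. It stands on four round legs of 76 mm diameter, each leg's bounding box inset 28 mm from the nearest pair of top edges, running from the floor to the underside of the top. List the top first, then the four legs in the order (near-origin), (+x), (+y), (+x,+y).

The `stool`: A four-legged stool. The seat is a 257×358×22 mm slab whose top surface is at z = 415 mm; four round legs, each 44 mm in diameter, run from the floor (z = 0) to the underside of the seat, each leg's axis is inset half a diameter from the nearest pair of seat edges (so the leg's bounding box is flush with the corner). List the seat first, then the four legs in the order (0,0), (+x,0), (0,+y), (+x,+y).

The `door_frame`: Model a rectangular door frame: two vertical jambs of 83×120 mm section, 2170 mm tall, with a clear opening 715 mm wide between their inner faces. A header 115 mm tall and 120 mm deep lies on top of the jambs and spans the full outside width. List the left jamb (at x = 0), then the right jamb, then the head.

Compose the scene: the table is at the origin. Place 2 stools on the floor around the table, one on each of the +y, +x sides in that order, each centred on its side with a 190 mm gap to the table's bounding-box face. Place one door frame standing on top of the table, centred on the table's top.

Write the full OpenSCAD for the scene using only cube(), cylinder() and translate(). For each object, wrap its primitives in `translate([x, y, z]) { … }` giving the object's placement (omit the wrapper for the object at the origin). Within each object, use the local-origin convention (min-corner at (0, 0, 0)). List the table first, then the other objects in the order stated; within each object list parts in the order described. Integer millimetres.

translate([0, 0, 642]) cube([1027, 560, 44]);
translate([66, 66, 0]) cylinder(h = 642, r = 38);
translate([961, 66, 0]) cylinder(h = 642, r = 38);
translate([66, 494, 0]) cylinder(h = 642, r = 38);
translate([961, 494, 0]) cylinder(h = 642, r = 38);
translate([385, 750, 0]) {
  translate([0, 0, 393]) cube([257, 358, 22]);
  translate([22, 22, 0]) cylinder(h = 393, r = 22);
  translate([235, 22, 0]) cylinder(h = 393, r = 22);
  translate([22, 336, 0]) cylinder(h = 393, r = 22);
  translate([235, 336, 0]) cylinder(h = 393, r = 22);
}
translate([1217, 101, 0]) {
  translate([0, 0, 393]) cube([257, 358, 22]);
  translate([22, 22, 0]) cylinder(h = 393, r = 22);
  translate([235, 22, 0]) cylinder(h = 393, r = 22);
  translate([22, 336, 0]) cylinder(h = 393, r = 22);
  translate([235, 336, 0]) cylinder(h = 393, r = 22);
}
translate([73, 220, 686]) {
  cube([83, 120, 2170]);
  translate([798, 0, 0]) cube([83, 120, 2170]);
  translate([0, 0, 2170]) cube([881, 120, 115]);
}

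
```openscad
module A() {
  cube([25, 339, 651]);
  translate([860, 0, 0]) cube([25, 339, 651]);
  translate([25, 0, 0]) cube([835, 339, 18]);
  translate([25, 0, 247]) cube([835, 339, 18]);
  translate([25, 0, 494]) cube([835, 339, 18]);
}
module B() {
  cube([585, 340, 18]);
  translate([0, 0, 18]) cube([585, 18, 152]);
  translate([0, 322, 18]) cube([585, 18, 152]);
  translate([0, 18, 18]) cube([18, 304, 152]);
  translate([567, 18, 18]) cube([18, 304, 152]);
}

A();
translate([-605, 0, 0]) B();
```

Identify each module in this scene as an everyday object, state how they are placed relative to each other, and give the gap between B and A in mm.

The open box's nearest face is 20 mm from the bookshelf's −x face.

A is a bookshelf. B is an open box. The open box is on the floor beside the bookshelf on its −x side. The gap between the open box and the bookshelf is 20 mm.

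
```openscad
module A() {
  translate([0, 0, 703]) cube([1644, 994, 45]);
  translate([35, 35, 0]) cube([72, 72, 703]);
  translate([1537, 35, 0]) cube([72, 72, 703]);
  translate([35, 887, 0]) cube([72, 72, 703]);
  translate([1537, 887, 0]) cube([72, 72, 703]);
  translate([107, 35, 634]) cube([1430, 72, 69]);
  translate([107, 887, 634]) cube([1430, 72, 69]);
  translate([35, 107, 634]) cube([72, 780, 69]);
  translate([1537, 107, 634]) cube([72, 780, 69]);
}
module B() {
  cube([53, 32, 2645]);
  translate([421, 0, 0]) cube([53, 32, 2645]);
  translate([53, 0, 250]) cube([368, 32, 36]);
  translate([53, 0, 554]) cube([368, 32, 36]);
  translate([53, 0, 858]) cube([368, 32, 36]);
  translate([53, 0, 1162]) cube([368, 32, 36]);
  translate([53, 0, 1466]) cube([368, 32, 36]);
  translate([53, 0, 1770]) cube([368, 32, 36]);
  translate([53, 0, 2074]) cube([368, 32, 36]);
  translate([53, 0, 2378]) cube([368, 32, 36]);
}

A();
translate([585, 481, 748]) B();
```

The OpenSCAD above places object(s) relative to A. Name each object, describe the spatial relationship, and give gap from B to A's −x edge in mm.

The ladder's min-x is at 585; the table's min-x is 0; gap = 585 mm.

A is a table. B is a ladder. The ladder is on top of the table, centred. The gap from the ladder to the table's −x edge is 585 mm.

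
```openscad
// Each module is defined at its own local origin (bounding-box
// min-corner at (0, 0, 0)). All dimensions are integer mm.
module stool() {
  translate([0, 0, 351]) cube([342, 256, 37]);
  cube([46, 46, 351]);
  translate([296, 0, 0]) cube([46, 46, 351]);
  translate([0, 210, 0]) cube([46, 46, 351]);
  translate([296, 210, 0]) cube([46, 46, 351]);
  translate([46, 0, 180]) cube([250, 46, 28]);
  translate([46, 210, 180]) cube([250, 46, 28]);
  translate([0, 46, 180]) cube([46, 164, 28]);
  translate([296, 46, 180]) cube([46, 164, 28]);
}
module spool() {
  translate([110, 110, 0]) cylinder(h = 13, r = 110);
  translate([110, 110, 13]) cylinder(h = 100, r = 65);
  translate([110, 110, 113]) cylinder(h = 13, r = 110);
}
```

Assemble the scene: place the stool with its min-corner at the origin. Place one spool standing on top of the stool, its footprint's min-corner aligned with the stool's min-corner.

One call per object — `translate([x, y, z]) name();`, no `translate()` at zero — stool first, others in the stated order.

stool();
translate([0, 0, 388]) spool();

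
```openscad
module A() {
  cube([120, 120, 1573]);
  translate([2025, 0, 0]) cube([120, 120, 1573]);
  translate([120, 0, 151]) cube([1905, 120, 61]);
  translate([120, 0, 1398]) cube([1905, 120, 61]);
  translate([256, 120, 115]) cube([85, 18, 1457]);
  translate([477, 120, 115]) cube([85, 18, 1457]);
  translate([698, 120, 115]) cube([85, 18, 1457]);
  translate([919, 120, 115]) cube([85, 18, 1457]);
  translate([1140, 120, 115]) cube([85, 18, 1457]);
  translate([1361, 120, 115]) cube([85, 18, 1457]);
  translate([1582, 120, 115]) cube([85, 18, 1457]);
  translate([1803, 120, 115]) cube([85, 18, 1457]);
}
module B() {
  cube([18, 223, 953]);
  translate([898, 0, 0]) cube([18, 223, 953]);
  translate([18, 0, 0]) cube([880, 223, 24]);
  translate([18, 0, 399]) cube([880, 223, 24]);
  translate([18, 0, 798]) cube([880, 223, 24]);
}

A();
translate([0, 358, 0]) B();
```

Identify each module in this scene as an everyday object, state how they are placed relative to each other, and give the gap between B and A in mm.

A is a fence section. B is a bookshelf. The bookshelf is on the floor beside the fence section on its +y side. The gap between the bookshelf and the fence section is 220 mm.

The bookshelf's nearest face is 220 mm from the fence section's +y face.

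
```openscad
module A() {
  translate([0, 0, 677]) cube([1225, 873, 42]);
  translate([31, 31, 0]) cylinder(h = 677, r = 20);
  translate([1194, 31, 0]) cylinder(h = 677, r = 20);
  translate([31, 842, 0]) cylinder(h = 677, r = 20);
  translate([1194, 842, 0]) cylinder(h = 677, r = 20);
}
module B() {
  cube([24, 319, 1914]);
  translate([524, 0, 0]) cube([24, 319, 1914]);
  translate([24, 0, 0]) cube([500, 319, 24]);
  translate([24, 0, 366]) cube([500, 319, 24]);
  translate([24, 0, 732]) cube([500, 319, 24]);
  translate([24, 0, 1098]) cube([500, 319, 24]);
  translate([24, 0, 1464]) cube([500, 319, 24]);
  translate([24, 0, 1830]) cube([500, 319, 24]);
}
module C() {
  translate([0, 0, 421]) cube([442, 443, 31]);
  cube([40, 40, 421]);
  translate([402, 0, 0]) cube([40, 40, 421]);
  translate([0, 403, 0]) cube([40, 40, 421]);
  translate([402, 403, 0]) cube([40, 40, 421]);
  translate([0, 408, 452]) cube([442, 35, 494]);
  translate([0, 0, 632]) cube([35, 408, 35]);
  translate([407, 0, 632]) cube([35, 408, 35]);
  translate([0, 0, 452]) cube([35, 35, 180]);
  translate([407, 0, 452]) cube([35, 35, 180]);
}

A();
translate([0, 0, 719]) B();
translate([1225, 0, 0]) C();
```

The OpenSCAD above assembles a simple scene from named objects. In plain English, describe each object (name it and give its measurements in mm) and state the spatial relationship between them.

A is a rectangular dining table. The top is 1225×873×42 mm with its upper surface at z = 719 mm. It stands on four round legs of 40 mm diameter, each leg's bounding box inset 11 mm from the nearest pair of top edges, running from the floor to the underside of the top.

B is a bookshelf 548 mm wide overall, 319 mm deep and 1914 mm tall. The two sides are 24 mm thick vertical panels. 6 horizontal shelves of 24 mm thickness span between the inner faces of the sides; the lowest shelf sits on the floor and shelves are stacked with a clear vertical gap of 342 mm between each pair.

C is a chair: 442×443 mm seat, 31 mm thick, top at z = 452 mm, on four 40 mm square corner legs flush with the seat edges. A 35 mm thick backrest slab spans the full seat width, extending 494 mm above the seat top, its back face flush with the seat's +y edge. Two armrests of 35×35 mm section run along each side from the seat's front edge to the front of the backrest, top faces 215 mm above the seat top and outer faces flush with the seat's x-edges; a 35×35 mm post under the front of each armrest stands on the seat at the front corner.

The bookshelf is on top of the table. The chair is against the table's +x side, with their −y faces flush.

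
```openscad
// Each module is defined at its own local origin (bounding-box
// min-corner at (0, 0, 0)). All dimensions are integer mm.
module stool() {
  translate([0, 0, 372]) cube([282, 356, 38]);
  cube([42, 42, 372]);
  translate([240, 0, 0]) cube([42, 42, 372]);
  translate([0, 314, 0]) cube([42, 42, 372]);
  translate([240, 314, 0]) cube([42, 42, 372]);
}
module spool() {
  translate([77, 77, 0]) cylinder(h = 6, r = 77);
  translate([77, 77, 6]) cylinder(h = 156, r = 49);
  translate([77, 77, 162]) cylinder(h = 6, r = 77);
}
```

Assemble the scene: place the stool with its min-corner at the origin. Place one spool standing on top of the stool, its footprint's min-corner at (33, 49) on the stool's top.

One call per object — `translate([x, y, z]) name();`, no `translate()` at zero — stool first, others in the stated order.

stool();
translate([33, 49, 410]) spool();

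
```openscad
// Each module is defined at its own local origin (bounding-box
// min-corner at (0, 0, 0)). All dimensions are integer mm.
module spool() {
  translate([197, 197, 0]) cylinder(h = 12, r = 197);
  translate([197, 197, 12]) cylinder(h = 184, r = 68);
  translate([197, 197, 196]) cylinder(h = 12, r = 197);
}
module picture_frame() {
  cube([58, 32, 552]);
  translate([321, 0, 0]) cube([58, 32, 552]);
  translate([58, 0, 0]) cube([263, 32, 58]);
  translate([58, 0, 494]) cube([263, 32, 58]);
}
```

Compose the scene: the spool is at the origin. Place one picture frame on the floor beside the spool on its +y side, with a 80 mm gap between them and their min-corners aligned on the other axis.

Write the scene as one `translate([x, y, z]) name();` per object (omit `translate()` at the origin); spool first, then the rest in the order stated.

spool();
translate([0, 474, 0]) picture_frame();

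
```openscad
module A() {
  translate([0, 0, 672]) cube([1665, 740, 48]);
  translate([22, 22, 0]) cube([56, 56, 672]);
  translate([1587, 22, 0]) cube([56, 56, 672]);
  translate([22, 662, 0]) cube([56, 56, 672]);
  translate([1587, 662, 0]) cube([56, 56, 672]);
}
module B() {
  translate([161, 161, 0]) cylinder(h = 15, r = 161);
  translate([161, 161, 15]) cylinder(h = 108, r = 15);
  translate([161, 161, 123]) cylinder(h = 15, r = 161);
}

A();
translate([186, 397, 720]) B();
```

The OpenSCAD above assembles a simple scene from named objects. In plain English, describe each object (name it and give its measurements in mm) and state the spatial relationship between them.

A is a table with a 1665×740 mm rectangular top, 48 mm thick, top surface at z = 720 mm, supported by four 56×56 mm square legs, each inset 22 mm from the nearest pair of top edges, running from the floor.

B is a spool: two coaxial disc flanges of radius 161 mm and thickness 15 mm, joined by a core cylinder of radius 15 mm and height 108 mm. The lower flange rests on z = 0 and the three cylinders share a vertical axis.

The spool is on top of the table.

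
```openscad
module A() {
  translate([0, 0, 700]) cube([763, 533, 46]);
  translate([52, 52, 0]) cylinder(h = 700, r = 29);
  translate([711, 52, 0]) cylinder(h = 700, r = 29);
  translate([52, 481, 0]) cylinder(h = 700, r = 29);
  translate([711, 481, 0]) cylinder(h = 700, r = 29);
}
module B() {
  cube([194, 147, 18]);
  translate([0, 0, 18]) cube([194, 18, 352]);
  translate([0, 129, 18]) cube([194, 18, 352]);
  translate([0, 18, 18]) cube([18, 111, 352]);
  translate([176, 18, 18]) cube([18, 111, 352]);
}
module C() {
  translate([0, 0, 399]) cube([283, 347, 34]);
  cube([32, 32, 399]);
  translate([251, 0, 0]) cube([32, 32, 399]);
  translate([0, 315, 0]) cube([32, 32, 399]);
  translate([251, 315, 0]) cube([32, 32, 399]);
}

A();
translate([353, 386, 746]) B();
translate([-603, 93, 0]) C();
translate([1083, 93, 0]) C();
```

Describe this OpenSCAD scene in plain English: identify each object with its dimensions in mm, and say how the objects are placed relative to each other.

A is a rectangular dining table. The top is 763×533×46 mm with its upper surface at z = 746 mm. It stands on four round legs of 58 mm diameter, each leg's bounding box inset 23 mm from the nearest pair of top edges, running from the floor to the underside of the top.

B is an open-topped rectangular box: outside dimensions 194×147×370 mm, with a uniform wall and base thickness of 18 mm. The base is a full 194×147 slab on the floor; four walls sit on top of the base. The front and back walls (the −y and +y sides) span the full width; the two side walls fit between them.

C is a four-legged stool. The seat is a 283×347×34 mm slab whose top surface is at z = 433 mm; four square legs, each 32×32 mm in cross-section, run from the floor (z = 0) to the underside of the seat, each flush with a corner of the seat.

The open box is on top of the table. Two stools sit around the table at the −x, +x sides.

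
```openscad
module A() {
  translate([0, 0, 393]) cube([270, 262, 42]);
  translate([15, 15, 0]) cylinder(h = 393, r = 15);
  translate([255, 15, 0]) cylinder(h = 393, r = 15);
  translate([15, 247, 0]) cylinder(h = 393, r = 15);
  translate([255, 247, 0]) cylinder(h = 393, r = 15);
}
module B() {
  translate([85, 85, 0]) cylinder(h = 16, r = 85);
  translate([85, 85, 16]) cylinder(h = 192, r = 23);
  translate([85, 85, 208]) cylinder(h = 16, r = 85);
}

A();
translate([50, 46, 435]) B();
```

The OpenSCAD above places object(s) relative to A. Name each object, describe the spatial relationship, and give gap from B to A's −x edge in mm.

A is a stool. B is a spool. The spool is on top of the stool, centred. The gap from the spool to the stool's −x edge is 50 mm.

The spool's min-x is at 50; the stool's min-x is 0; gap = 50 mm.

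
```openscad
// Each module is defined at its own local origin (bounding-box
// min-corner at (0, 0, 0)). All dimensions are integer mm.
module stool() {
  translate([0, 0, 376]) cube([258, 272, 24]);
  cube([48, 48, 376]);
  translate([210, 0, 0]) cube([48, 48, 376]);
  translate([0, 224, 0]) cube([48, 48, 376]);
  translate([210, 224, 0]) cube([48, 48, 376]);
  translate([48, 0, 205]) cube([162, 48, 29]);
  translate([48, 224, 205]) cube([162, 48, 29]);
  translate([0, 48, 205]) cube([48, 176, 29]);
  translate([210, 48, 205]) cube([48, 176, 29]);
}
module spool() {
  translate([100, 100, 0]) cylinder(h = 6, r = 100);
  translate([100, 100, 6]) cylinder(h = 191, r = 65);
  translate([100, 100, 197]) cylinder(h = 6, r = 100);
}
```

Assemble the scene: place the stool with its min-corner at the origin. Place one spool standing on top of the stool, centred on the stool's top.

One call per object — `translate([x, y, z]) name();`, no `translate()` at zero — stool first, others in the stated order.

stool();
translate([29, 36, 400]) spool();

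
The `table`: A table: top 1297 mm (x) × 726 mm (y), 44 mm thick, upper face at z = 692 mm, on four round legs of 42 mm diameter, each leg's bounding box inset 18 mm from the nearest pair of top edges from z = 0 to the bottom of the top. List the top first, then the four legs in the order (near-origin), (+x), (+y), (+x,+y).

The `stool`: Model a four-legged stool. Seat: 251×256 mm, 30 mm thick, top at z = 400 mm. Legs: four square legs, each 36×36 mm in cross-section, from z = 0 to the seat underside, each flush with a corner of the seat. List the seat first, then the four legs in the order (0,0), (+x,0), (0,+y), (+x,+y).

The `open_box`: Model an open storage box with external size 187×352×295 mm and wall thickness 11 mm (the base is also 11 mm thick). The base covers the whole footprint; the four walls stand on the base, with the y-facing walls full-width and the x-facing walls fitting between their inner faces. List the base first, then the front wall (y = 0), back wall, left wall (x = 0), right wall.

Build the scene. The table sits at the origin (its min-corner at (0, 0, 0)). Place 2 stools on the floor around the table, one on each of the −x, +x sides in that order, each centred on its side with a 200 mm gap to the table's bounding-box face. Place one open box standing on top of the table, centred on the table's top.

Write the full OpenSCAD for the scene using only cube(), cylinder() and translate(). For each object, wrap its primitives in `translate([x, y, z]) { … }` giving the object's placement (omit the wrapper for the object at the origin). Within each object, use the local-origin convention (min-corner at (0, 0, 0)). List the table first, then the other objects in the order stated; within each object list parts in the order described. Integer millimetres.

translate([0, 0, 648]) cube([1297, 726, 44]);
translate([39, 39, 0]) cylinder(h = 648, r = 21);
translate([1258, 39, 0]) cylinder(h = 648, r = 21);
translate([39, 687, 0]) cylinder(h = 648, r = 21);
translate([1258, 687, 0]) cylinder(h = 648, r = 21);
translate([-451, 235, 0]) {
  translate([0, 0, 370]) cube([251, 256, 30]);
  cube([36, 36, 370]);
  translate([215, 0, 0]) cube([36, 36, 370]);
  translate([0, 220, 0]) cube([36, 36, 370]);
  translate([215, 220, 0]) cube([36, 36, 370]);
}
translate([1497, 235, 0]) {
  translate([0, 0, 370]) cube([251, 256, 30]);
  cube([36, 36, 370]);
  translate([215, 0, 0]) cube([36, 36, 370]);
  translate([0, 220, 0]) cube([36, 36, 370]);
  translate([215, 220, 0]) cube([36, 36, 370]);
}
translate([555, 187, 692]) {
  cube([187, 352, 11]);
  translate([0, 0, 11]) cube([187, 11, 284]);
  translate([0, 341, 11]) cube([187, 11, 284]);
  translate([0, 11, 11]) cube([11, 330, 284]);
  translate([176, 11, 11]) cube([11, 330, 284]);
}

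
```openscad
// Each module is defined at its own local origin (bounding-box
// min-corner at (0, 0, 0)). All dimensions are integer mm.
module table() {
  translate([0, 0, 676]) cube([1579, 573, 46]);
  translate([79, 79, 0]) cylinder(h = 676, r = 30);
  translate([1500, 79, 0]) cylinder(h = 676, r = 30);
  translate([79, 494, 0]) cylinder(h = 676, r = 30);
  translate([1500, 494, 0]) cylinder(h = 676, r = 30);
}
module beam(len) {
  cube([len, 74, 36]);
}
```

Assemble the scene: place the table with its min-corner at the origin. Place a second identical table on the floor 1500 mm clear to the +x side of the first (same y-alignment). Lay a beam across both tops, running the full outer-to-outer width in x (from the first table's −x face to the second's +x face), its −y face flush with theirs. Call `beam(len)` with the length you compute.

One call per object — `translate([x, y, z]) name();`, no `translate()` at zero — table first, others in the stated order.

table();
translate([3079, 0, 0]) table();
translate([0, 0, 722]) beam(4658);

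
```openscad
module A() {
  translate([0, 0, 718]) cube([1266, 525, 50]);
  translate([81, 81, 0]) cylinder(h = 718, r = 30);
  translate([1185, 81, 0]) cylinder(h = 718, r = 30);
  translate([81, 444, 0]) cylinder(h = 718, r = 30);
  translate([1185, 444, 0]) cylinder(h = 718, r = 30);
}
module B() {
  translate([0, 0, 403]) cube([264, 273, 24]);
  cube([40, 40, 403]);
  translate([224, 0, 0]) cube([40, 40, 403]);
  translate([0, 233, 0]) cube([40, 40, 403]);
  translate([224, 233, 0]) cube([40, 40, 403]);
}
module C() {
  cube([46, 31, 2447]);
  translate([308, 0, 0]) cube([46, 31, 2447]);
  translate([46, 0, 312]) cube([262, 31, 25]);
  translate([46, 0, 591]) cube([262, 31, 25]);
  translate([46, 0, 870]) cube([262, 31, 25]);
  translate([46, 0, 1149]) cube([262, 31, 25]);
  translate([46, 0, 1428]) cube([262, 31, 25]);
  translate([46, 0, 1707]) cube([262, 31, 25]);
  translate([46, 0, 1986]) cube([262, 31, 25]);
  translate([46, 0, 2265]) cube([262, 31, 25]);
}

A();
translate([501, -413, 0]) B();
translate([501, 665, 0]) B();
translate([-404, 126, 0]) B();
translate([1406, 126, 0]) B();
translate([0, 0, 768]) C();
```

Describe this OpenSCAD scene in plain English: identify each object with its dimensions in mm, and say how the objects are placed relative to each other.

A is a rectangular dining table. The top is 1266×525×50 mm with its upper surface at z = 768 mm. It stands on four round legs of 60 mm diameter, each leg's bounding box inset 51 mm from the nearest pair of top edges, running from the floor to the underside of the top.

B is a four-legged stool. The seat is a 264×273×24 mm slab whose top surface is at z = 427 mm; four square legs, each 40×40 mm in cross-section, run from the floor (z = 0) to the underside of the seat, each flush with a corner of the seat.

C is a straight ladder. Two 46×31 mm vertical rails, 2447 mm tall, stand 354 mm apart (outside-to-outside) with their front faces coplanar on the −y side. 8 rungs, each 31 mm deep and 25 mm tall, span between the inner faces of the rails, front faces flush with the rails. The lowest rung's underside is at z = 312 mm and rungs are spaced 279 mm apart (underside to underside).

Four stools sit around the table at the −y, +y, −x, +x sides. The ladder is on top of the table.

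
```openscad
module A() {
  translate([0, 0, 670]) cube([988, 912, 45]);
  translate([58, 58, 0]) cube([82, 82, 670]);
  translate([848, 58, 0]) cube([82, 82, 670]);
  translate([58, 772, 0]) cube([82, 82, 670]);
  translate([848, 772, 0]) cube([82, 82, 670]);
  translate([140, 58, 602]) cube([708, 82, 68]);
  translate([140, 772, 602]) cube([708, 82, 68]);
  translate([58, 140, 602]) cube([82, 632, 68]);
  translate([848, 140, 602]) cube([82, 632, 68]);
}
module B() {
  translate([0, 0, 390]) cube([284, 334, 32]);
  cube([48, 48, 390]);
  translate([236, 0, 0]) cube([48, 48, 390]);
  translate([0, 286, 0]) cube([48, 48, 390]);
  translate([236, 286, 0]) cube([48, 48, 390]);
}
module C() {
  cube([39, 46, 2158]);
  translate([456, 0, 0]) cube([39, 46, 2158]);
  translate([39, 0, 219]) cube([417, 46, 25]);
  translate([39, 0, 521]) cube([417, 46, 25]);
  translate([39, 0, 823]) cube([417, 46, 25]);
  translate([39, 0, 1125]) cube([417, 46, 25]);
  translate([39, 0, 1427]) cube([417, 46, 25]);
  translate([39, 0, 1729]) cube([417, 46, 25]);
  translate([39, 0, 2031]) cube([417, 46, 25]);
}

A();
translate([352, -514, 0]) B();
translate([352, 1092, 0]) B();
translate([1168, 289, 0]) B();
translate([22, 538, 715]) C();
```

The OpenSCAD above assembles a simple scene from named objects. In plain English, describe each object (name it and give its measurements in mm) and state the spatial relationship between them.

A is a table: top 988 mm (x) × 912 mm (y), 45 mm thick, upper face at z = 715 mm, on four 82×82 mm square legs, each inset 58 mm from the nearest pair of top edges, running from z = 0 to the bottom of the top. Four apron rails, 82 mm thick and 68 mm tall, run between adjacent legs with their top edges flush with the underside of the top and their outer faces flush with the legs' outer faces.

B is a four-legged stool. The seat is a 284×334×32 mm slab whose top surface is at z = 422 mm; four square legs, each 48×48 mm in cross-section, run from the floor (z = 0) to the underside of the seat, each flush with a corner of the seat.

C is a straight ladder. Two 39×46 mm vertical rails, 2158 mm tall, stand 495 mm apart (outside-to-outside) with their front faces coplanar on the −y side. 7 rungs, each 46 mm deep and 25 mm tall, span between the inner faces of the rails, front faces flush with the rails. The lowest rung's underside is at z = 219 mm and rungs are spaced 302 mm apart (underside to underside).

Three stools sit around the table at the −y, +y, +x sides. The ladder is on top of the table.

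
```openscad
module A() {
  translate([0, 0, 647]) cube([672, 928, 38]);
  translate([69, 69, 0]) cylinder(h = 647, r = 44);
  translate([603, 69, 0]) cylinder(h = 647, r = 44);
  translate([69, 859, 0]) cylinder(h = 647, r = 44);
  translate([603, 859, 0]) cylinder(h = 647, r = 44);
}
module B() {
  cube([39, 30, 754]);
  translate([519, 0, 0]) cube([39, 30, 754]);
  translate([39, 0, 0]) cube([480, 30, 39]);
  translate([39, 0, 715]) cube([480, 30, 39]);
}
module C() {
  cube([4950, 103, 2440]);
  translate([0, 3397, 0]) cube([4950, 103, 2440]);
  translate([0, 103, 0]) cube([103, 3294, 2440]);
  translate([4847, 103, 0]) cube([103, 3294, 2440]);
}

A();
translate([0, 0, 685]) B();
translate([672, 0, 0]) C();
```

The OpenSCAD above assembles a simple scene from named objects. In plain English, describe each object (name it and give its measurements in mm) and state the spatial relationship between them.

A is a table with a 672×928 mm rectangular top, 38 mm thick, top surface at z = 685 mm, supported by four round legs of 88 mm diameter, each leg's bounding box inset 25 mm from the nearest pair of top edges, running from the floor.

B is a picture frame with a 480×676 mm rectangular opening (x by z) and a uniform 39 mm border on every side. Frame depth is 30 mm along y. It is built from two vertical stiles running the full outside height and two horizontal rails spanning the gap between the stiles.

C is the wall frame of a small rectangular building: four walls, each 2440 mm tall and 103 mm thick, enclosing a footprint 4950 mm (x) by 3500 mm (y) outside-to-outside, with no floor or roof. The front and back walls (the −y and +y sides) span the full width; the two side walls fit between them.

The picture frame is on top of the table. The house frame is against the table's +x side, with their −y faces flush.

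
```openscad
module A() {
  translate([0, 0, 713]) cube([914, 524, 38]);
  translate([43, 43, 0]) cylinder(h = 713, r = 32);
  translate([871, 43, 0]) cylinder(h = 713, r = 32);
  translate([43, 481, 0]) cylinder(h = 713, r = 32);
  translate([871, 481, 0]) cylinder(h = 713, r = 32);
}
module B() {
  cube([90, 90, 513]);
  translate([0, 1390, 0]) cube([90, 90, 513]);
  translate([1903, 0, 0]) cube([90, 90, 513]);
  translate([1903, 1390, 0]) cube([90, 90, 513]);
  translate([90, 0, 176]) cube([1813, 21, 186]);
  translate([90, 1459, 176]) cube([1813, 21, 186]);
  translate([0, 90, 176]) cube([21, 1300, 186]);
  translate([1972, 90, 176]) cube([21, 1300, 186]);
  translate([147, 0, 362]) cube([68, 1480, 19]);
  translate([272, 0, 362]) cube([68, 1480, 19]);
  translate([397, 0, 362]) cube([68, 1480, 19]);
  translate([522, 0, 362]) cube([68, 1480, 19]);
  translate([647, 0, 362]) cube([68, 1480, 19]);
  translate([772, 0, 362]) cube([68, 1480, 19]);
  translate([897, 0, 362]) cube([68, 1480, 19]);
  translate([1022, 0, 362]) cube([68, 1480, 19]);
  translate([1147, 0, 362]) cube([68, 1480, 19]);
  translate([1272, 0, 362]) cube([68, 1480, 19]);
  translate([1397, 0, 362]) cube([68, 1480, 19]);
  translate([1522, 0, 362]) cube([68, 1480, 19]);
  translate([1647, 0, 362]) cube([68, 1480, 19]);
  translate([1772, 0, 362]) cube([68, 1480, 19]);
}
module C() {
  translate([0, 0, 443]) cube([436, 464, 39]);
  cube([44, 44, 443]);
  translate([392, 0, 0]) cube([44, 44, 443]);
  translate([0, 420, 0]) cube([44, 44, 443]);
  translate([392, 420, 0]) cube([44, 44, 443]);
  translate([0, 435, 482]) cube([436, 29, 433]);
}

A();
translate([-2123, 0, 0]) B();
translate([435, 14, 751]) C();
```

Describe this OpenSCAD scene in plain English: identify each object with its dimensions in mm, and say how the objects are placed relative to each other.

A is a table with a 914×524 mm rectangular top, 38 mm thick, top surface at z = 751 mm, supported by four round legs of 64 mm diameter, each leg's bounding box inset 11 mm from the nearest pair of top edges, running from the floor.

B is a bed frame 1993 mm long (x) by 1480 mm wide (y). Four 90×90 mm corner posts, 513 mm tall, at the corners of the footprint. Four rails of 21 mm thickness and 186 mm height run between adjacent posts with their undersides at z = 176 mm, their outer faces flush with the outside of the frame (the two x-running rails run between the posts' inner faces; the two y-running rails run between the posts' inner faces). 14 slats, each 68 mm wide (x) and 19 mm thick, lie across the top of the two x-running rails, running the full 1480 mm width of the frame in y; the slats are evenly spaced along x between the inner faces of the end posts with equal gaps (rounded down to the nearest mm) at the −x end and between each pair — any rounding remainder accumulates at the +x end.

C is a chair. The seat is a 436×464×39 mm slab with its top at z = 482 mm, on four 44×44 mm corner legs (flush with the seat edges, standing on z = 0). A flat backrest 29 mm thick, 433 mm tall, spans the full seat width and rises from the seat top along its +y edge, rear face flush with the rear of the seat.

The bed frame is on the floor beside the table on its −x side. The chair is on top of the table.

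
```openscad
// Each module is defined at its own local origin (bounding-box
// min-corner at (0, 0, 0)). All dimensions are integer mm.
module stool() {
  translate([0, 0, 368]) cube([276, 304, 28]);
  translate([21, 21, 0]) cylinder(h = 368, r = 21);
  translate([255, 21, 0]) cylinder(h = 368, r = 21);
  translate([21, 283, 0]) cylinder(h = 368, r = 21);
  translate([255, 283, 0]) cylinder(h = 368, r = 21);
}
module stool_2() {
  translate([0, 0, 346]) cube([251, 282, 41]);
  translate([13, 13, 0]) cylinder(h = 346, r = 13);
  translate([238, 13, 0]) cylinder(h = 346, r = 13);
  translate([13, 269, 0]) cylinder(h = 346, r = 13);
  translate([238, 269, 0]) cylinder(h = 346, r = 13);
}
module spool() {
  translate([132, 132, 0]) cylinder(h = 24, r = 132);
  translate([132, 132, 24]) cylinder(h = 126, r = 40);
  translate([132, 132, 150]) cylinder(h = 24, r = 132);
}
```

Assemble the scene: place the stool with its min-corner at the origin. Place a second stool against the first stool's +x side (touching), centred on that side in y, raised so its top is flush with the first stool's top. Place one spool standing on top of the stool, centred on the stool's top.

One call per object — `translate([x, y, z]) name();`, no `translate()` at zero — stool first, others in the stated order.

stool();
translate([276, 11, 9]) stool_2();
translate([6, 20, 396]) spool();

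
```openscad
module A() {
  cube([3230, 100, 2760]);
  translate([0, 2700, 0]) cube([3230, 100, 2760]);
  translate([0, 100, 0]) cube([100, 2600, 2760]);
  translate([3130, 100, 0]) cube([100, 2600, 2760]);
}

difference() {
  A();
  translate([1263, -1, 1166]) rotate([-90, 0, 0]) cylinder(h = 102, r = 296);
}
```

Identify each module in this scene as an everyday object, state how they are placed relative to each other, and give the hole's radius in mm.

A is a house frame. The house frame has a circular hole through its front wall. The hole's radius is 296 mm.

The subtracted cylinder has r = 296 mm.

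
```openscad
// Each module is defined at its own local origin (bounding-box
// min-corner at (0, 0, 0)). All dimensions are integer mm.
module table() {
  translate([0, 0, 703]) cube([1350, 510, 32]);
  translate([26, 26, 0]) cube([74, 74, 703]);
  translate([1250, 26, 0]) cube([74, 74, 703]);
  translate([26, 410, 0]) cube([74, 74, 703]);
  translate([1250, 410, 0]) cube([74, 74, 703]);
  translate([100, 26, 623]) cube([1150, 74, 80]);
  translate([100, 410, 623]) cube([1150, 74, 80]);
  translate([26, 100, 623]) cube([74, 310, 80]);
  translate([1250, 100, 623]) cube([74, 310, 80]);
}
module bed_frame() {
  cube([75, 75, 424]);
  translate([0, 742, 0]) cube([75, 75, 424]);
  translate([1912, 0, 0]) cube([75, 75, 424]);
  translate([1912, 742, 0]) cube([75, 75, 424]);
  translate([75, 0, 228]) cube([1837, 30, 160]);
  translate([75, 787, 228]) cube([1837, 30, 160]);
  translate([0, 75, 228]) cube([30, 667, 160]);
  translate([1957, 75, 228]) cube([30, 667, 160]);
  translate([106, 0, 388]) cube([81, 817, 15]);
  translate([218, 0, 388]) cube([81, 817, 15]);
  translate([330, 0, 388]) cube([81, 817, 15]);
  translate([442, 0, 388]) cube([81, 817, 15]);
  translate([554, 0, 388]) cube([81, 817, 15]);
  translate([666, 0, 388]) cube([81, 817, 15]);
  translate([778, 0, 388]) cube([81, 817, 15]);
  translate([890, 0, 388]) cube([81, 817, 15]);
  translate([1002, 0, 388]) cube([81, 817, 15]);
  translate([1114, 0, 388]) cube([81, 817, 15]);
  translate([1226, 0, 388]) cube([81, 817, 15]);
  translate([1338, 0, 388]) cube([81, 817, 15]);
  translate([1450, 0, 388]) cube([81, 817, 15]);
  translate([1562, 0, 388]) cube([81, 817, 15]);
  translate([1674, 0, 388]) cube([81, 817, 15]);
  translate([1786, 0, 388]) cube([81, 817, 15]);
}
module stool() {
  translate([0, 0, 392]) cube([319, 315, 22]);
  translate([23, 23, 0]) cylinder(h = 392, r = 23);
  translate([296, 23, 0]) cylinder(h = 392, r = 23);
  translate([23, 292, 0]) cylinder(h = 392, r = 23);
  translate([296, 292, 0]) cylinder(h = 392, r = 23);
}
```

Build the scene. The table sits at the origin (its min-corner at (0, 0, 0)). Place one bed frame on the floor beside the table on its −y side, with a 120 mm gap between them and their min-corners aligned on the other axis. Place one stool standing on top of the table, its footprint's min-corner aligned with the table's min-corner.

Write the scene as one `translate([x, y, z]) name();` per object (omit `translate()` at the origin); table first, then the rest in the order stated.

table();
translate([0, -937, 0]) bed_frame();
translate([0, 0, 735]) stool();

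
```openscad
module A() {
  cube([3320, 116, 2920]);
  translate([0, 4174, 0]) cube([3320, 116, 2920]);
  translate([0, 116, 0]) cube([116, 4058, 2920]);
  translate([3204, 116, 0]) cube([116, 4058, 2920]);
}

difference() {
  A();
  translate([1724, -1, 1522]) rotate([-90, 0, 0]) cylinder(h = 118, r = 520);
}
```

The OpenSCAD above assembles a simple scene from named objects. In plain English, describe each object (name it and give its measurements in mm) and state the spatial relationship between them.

A is a box-shaped house frame (walls only): outside footprint 3320×4290 mm, wall height 2920 mm, wall thickness 116 mm. The two y-facing walls run the full x-width; the two x-facing walls fit between the inner faces of the y-facing walls.

The house frame has a circular hole of radius 520 mm through its front wall, centred at (x = 1724, z = 1522).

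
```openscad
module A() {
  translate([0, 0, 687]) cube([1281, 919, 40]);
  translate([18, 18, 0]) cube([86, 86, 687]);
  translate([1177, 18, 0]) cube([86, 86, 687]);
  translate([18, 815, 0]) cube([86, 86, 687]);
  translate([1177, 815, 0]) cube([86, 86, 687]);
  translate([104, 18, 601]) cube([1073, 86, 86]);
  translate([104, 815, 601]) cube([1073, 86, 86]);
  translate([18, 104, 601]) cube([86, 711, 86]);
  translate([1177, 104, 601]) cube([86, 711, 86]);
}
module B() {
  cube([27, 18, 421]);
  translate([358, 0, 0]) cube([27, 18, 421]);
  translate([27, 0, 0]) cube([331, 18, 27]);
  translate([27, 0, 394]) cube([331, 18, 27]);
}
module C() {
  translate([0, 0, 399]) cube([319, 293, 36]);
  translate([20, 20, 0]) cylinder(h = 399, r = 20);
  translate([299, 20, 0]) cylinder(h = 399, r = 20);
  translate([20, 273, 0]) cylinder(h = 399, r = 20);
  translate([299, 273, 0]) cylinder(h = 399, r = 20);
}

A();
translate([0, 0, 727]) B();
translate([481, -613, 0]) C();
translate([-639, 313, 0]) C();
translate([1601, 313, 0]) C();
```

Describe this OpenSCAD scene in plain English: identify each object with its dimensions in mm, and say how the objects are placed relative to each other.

A is a table: top 1281 mm (x) × 919 mm (y), 40 mm thick, upper face at z = 727 mm, on four 86×86 mm square legs, each inset 18 mm from the nearest pair of top edges, running from z = 0 to the bottom of the top. Four apron rails, 86 mm thick and 86 mm tall, run between adjacent legs with their top edges flush with the underside of the top and their outer faces flush with the legs' outer faces.

B is a picture frame with a 331×367 mm rectangular opening (x by z) and a uniform 27 mm border on every side. Frame depth is 18 mm along y. It is built from two vertical stiles running the full outside height and two horizontal rails spanning the gap between the stiles.

C is a four-legged stool. The seat is 319×293 mm, 36 mm thick, top at z = 435 mm. It stands on four round legs, each 40 mm in diameter, from z = 0 to the seat underside, each leg's axis is inset half a diameter from the nearest pair of seat edges (so the leg's bounding box is flush with the corner).

The picture frame is on top of the table. Three stools sit around the table at the −y, −x, +x sides.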